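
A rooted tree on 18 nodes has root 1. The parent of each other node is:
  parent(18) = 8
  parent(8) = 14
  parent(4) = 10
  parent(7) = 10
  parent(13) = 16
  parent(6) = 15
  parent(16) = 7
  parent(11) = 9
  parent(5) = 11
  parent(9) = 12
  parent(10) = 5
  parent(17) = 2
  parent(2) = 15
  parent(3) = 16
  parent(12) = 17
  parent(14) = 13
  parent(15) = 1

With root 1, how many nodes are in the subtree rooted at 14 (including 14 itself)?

The subtree rooted at 14 contains: 14, 8, 18 — 3 nodes.

3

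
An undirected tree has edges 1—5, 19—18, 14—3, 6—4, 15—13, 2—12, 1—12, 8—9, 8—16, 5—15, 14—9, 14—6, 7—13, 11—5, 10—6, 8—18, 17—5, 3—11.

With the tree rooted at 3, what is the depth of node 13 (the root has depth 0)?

Path from 3 to 13: 3–11–5–15–13, which has 4 edges.

4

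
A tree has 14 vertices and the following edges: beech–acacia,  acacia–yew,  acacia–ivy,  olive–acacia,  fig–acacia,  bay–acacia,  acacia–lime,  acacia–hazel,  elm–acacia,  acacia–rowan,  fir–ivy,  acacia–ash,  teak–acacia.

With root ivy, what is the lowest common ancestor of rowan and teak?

rowan's ancestor chain is rowan, acacia, ivy and teak's is teak, acacia, ivy; they first meet at acacia.

acacia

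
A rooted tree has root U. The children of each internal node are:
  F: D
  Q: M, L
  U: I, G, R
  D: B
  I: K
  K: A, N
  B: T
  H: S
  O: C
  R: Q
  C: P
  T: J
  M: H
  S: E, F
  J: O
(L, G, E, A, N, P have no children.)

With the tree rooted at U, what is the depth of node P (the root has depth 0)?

13

Path from U to P: U – R – Q – M – H – S – F – D – B – T – J – O – C – P, which has 13 edges.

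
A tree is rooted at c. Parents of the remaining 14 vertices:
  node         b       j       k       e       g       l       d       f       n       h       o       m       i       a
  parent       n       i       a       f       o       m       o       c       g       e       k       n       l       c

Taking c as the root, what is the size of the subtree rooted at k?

10

k's subtree: {k, o, g, d, n, m, b, l, i, j}, size 10.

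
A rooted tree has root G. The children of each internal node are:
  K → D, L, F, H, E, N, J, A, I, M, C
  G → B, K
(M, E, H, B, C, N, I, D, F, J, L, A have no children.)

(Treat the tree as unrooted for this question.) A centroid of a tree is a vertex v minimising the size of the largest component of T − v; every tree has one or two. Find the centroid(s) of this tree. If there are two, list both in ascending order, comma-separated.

Delete K: the remaining components have sizes 2, 1, 1, 1, 1, 1, 1, 1, 1, 1, 1, 1. Max 2 ≤ 7, so K is a centroid.
Every other node leaves some component of size > 7, so the centroid is unique.

K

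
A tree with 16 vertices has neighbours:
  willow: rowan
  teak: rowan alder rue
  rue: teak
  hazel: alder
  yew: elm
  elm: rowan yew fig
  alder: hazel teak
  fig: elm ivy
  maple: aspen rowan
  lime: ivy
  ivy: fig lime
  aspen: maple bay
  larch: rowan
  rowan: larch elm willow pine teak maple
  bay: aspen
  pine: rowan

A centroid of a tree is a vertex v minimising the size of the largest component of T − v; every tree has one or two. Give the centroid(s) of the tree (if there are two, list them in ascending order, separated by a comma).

rowan

If rowan is removed the pieces have sizes 5, 4, 3, 1, 1, 1, all ≤ ⌊16/2⌋ = 8.
No neighbour of rowan does as well, so rowan is the unique centroid.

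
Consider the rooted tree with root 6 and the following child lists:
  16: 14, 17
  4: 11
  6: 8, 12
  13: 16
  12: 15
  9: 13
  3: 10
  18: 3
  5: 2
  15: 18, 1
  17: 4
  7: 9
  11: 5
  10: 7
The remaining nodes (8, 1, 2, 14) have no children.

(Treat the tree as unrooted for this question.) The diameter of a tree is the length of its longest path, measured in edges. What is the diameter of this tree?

A longest path is 8–6–12–15–18–3–10–7–9–13–16–17–4–11–5–2, with 15 edges.

15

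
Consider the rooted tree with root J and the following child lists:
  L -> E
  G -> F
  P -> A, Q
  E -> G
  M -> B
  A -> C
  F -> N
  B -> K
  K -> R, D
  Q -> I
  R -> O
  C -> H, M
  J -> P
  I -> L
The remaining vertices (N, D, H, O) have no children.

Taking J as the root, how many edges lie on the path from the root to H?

Path from J to H: J – P – A – C – H, which has 4 edges.

4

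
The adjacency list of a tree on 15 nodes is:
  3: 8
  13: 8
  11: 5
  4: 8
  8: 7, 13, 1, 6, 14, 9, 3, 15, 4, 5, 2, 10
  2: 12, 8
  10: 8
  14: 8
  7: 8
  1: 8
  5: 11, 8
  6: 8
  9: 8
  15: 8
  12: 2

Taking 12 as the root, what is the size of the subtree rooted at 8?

8's subtree: {8, 6, 10, 15, 13, 5, 9, 4, 3, 1, 7, 14, 11}, size 13.

13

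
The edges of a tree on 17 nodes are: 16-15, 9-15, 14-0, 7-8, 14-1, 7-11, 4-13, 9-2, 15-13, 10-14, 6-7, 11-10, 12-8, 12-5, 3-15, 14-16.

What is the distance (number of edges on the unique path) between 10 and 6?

3

Walking from 10: 10–11–7–6. Length 3.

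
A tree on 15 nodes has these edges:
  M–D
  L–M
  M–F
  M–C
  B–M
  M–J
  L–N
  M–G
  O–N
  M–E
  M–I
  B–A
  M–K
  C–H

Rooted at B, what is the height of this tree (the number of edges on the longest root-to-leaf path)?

The longest root-to-leaf path is B – M – L – N – O (4 edges).

4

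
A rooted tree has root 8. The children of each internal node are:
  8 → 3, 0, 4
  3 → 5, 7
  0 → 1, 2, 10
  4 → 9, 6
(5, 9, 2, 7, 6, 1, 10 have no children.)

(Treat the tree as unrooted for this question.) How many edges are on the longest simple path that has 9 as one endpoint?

4

Distances from 9 peak at 4, attained at 10 (1, 5, 7, 2 also at distance 4).
9-4-8-0-10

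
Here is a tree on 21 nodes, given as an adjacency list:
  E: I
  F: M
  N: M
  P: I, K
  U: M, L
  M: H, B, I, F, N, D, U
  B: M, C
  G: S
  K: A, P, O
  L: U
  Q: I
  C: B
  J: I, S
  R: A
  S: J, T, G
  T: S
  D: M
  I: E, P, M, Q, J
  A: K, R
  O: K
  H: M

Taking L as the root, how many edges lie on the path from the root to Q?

4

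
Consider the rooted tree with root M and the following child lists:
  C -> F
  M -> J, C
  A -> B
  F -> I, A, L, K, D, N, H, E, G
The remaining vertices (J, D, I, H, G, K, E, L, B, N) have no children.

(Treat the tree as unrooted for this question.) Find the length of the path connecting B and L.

Walking from B: B – A – F – L. Length 3.

3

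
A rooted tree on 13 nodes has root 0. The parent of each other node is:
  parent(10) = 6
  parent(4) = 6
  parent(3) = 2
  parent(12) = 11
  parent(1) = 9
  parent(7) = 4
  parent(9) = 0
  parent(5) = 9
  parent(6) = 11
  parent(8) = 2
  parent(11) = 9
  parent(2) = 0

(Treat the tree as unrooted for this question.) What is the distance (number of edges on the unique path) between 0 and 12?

3

Walking from 0: 0 - 9 - 11 - 12. Length 3.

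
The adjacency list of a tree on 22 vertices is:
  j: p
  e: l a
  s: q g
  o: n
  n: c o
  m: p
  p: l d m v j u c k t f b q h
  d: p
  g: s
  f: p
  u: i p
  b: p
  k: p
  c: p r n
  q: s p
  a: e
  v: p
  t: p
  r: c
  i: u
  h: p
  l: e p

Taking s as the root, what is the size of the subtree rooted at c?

Descendants of c (including itself): c, n, r, o. That's 4.

4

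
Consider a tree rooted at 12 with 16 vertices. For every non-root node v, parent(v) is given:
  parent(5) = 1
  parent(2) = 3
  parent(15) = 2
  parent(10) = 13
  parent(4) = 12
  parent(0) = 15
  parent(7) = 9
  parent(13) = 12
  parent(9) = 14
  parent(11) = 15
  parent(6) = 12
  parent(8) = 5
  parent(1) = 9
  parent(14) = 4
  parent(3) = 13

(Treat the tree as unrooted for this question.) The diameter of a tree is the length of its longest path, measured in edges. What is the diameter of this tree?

11

BFS from 11 reaches 8 last, at distance 11; BFS from 8 confirms no node is farther.
Path: 11 – 15 – 2 – 3 – 13 – 12 – 4 – 14 – 9 – 1 – 5 – 8.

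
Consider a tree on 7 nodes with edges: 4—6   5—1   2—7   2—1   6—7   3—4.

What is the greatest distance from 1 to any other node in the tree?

Distances from 1 peak at 5, attained at 3.
1–2–7–6–4–3

5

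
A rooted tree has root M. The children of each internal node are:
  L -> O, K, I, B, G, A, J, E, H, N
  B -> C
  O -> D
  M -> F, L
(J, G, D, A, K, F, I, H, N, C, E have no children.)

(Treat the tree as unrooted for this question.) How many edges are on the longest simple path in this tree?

A longest path is F–M–L–O–D, with 4 edges.

4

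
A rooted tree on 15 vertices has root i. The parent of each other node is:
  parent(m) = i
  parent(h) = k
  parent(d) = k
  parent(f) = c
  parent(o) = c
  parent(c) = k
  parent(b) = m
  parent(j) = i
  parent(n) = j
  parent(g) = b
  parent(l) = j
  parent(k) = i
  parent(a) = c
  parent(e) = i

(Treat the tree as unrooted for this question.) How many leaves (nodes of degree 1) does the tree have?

Degree-1 nodes: a, d, e, f, g, h, l, n, o — 9 of them.

9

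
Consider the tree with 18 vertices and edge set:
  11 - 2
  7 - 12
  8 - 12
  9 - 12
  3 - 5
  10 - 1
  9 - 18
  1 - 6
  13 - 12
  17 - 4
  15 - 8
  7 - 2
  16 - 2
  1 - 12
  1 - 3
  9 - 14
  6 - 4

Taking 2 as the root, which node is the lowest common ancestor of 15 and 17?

12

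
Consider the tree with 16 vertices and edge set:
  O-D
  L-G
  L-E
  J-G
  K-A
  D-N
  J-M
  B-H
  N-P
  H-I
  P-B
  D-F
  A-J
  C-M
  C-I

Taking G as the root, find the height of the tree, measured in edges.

10

A deepest node is F, reached by G–J–M–C–I–H–B–P–N–D–F.
That path has 10 edges, so the height is 10.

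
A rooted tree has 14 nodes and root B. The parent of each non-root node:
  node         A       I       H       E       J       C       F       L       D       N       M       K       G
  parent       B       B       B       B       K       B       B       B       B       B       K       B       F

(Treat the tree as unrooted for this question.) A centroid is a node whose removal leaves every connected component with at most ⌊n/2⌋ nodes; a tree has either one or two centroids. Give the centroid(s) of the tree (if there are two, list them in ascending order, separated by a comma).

If B is removed the pieces have sizes 3, 2, 1, 1, 1, 1, 1, 1, 1, 1, all ≤ ⌊14/2⌋ = 7.
No neighbour of B does as well, so B is the unique centroid.

B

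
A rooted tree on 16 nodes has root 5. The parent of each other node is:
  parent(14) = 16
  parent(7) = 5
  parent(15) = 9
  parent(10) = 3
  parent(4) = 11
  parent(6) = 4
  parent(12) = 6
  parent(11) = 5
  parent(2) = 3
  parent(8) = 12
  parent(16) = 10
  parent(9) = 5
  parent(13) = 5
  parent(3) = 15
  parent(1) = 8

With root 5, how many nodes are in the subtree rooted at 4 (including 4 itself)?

5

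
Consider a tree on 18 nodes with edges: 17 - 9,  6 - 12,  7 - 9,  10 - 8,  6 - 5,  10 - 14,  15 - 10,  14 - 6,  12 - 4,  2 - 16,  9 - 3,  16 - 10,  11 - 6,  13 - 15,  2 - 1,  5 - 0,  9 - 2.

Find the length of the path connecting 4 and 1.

Walking from 4: 4 – 12 – 6 – 14 – 10 – 16 – 2 – 1. Length 7.

7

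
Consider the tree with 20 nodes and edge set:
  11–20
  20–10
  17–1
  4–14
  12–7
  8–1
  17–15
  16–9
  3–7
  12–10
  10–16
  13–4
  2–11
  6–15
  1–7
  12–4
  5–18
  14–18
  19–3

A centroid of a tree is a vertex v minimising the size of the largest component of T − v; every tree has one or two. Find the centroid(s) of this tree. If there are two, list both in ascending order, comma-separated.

12

If 12 is removed the pieces have sizes 8, 6, 5, all ≤ ⌊20/2⌋ = 10.
Every other node leaves some component of size > 10, so the centroid is unique.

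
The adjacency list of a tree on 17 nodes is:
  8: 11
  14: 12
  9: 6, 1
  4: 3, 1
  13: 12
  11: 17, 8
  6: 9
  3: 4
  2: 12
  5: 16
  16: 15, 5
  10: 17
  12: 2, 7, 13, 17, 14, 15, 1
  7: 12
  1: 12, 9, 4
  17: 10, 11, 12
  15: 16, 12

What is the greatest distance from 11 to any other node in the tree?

5

The node farthest from 11 is 3 (6, 5 also at distance 5), via 11-17-12-1-4-3 — 5 edges.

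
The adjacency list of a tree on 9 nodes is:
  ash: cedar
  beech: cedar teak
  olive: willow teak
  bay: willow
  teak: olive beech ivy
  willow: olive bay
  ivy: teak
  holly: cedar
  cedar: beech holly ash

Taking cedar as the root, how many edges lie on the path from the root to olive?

3

Path from cedar to olive: cedar–beech–teak–olive, which has 3 edges.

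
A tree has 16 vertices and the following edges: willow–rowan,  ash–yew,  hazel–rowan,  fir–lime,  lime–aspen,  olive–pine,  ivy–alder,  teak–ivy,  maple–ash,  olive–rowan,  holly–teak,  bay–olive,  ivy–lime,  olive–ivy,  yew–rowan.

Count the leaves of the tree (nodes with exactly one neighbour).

The leaves are alder, aspen, bay, fir, hazel, holly, maple, pine, willow.
That is 9 leaves.

9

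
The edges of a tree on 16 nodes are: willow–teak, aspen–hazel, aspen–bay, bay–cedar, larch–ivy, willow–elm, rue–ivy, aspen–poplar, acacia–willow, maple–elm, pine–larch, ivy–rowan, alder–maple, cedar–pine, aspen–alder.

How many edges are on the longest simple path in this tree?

Starting from rue, a farthest node is acacia at distance 11.
One longest path: rue–ivy–larch–pine–cedar–bay–aspen–alder–maple–elm–willow–acacia.
So the diameter is 11.

11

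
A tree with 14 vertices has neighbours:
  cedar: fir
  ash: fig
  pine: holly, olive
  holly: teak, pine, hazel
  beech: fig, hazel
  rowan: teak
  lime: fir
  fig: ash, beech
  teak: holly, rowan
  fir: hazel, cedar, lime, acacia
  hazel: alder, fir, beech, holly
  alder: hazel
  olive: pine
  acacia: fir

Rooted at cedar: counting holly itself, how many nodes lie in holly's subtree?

The subtree rooted at holly contains: holly, teak, pine, rowan, olive — 5 nodes.

5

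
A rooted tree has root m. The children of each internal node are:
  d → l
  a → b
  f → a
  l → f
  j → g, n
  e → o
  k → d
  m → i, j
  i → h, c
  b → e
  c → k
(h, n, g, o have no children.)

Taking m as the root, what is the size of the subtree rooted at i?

i's subtree: {i, h, c, k, d, l, f, a, b, e, o}, size 11.

11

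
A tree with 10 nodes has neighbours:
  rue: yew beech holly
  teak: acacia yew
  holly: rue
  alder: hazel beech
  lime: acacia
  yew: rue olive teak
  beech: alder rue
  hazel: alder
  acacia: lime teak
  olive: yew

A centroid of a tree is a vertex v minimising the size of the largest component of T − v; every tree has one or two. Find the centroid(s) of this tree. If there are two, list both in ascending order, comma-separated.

rue, yew

Removing yew splits the tree into components of sizes 5, 3, 1; the largest is 5 ≤ ⌊10/2⌋ = 5.
rue is adjacent to yew and is also a centroid (the largest component after removing it is likewise 5).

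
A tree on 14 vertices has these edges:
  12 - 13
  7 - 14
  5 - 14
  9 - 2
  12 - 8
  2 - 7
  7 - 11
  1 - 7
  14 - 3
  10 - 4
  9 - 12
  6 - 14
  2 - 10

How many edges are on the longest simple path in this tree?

Starting from 8, a farthest node is 6 at distance 6.
One longest path: 8 - 12 - 9 - 2 - 7 - 14 - 6.
So the diameter is 6.

6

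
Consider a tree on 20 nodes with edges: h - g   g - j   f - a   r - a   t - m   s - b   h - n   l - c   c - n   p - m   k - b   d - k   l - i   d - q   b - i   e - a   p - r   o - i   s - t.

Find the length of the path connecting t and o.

4

Walking from t: t–s–b–i–o. Length 4.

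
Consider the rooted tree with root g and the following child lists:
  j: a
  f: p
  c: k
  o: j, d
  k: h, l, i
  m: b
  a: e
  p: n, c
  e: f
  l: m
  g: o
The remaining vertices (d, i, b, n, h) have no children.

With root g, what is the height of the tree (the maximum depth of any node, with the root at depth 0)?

11

b sits deepest: g–o–j–a–e–f–p–c–k–l–m–b — 11 edges from the root.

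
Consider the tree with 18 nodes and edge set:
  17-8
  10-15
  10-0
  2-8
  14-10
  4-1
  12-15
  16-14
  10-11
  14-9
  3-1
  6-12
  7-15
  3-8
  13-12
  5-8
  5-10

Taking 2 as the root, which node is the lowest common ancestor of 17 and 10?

8

Ancestors of 17 (toward the root): 17, 8, 2.
Ancestors of 10: 10, 5, 8, 2.
The deepest node appearing in both lists is 8.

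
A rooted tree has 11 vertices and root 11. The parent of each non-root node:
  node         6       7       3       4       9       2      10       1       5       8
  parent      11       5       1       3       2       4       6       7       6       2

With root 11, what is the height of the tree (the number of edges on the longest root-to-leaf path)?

8

9 sits deepest: 11 → 6 → 5 → 7 → 1 → 3 → 4 → 2 → 9 — 8 edges from the root.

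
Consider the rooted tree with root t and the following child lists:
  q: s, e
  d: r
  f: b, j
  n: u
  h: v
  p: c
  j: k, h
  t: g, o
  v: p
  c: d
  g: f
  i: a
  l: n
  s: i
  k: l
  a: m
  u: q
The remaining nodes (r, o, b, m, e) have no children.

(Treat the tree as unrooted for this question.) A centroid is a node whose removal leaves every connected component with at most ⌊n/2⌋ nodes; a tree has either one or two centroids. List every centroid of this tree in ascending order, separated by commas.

Delete j: the remaining components have sizes 10, 6, 5. Max 10 ≤ 11, so j is a centroid.
Every other node leaves some component of size > 11, so the centroid is unique.

j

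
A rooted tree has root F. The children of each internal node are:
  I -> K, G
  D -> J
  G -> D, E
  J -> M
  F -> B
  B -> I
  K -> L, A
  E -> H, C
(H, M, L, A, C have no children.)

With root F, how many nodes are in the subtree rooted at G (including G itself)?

7

The subtree rooted at G contains: G, D, E, J, C, H, M — 7 nodes.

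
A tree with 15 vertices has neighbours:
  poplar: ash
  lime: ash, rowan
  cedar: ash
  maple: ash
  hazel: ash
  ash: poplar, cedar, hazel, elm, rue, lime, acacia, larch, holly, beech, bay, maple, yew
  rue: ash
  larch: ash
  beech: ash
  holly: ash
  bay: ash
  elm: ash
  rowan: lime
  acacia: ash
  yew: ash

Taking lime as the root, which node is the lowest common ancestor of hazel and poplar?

ash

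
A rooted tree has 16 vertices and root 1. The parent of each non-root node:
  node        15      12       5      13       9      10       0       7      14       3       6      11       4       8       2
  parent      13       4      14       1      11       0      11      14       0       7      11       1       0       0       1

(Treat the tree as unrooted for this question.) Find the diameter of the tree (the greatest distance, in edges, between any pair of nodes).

7

Starting from 3, a farthest node is 15 at distance 7.
One longest path: 3 - 7 - 14 - 0 - 11 - 1 - 13 - 15.
So the diameter is 7.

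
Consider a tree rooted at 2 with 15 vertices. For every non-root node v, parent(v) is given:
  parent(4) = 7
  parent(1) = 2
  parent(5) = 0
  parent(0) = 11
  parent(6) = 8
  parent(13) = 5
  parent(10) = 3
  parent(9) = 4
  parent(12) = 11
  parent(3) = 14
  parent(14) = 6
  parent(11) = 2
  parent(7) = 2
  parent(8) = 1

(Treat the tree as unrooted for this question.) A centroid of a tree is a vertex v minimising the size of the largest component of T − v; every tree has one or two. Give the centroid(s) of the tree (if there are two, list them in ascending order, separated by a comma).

Delete 2: the remaining components have sizes 6, 5, 3. Max 6 ≤ 7, so 2 is a centroid.
No neighbour of 2 does as well, so 2 is the unique centroid.

2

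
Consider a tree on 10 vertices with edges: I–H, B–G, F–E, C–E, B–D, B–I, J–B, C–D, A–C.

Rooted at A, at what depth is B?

Path from A to B: A → C → D → B, which has 3 edges.

3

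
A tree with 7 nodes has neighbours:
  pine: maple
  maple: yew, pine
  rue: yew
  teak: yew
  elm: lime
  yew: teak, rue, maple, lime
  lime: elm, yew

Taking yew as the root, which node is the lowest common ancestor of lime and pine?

yew

Path lime→root: lime yew; path pine→root: pine maple yew.
First common node: yew.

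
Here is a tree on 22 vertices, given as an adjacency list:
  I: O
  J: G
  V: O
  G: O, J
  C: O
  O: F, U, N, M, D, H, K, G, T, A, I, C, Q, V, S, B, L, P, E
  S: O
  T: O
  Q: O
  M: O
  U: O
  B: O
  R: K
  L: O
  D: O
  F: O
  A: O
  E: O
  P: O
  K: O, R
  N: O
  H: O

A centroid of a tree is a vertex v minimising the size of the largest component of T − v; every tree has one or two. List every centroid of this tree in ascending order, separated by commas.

O

Removing O splits the tree into components of sizes 2, 2, 1, 1, 1, 1, 1, 1, 1, 1, 1, 1, 1, 1, 1, 1, 1, 1, 1; the largest is 2 ≤ ⌊22/2⌋ = 11.
Every other node leaves some component of size > 11, so the centroid is unique.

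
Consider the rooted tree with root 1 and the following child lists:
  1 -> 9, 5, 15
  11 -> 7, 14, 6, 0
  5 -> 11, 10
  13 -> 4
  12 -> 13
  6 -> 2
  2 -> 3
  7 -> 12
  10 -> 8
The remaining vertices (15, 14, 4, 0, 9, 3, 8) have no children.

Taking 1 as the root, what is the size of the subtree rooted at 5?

Descendants of 5 (including itself): 5, 11, 10, 6, 7, 14, 0, 8, 2, 12, 3, 13, 4. That's 13.

13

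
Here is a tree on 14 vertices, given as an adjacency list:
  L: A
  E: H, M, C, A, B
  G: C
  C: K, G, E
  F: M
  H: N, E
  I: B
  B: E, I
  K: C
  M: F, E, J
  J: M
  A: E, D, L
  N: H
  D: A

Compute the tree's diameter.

4

A longest path is I - B - E - A - D, with 4 edges.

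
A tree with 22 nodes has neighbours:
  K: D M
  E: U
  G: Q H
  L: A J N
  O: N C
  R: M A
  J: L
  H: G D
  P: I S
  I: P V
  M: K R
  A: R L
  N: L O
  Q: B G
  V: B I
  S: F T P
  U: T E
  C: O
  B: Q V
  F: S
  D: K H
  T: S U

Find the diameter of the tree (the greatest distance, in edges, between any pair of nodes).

19

BFS from C reaches E last, at distance 19; BFS from E confirms no node is farther.
Path: C-O-N-L-A-R-M-K-D-H-G-Q-B-V-I-P-S-T-U-E.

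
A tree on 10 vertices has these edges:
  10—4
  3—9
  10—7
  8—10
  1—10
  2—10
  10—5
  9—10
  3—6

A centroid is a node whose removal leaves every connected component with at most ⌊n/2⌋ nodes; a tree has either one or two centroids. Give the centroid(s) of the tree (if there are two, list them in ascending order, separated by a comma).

10

Removing 10 splits the tree into components of sizes 3, 1, 1, 1, 1, 1, 1; the largest is 3 ≤ ⌊10/2⌋ = 5.
Every other node leaves some component of size > 5, so the centroid is unique.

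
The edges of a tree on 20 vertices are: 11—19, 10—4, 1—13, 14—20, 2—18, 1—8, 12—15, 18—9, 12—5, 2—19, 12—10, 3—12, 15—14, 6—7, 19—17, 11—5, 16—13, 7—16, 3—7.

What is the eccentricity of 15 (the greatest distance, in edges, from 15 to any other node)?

7

The node farthest from 15 is 9 (8 also at distance 7), via 15 – 12 – 5 – 11 – 19 – 2 – 18 – 9 — 7 edges.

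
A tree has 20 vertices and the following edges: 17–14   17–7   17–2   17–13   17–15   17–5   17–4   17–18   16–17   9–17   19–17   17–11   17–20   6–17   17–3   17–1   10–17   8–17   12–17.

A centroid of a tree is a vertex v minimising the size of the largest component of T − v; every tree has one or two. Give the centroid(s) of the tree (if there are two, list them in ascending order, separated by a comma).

17

Delete 17: the remaining components have sizes 1, 1, 1, 1, 1, 1, 1, 1, 1, 1, 1, 1, 1, 1, 1, 1, 1, 1, 1. Max 1 ≤ 10, so 17 is a centroid.
No neighbour of 17 does as well, so 17 is the unique centroid.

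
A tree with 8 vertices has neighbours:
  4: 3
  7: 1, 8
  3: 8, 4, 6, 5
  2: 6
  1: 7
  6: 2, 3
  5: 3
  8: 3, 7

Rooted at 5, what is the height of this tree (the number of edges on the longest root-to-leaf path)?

The longest root-to-leaf path is 5 → 3 → 8 → 7 → 1 (4 edges).

4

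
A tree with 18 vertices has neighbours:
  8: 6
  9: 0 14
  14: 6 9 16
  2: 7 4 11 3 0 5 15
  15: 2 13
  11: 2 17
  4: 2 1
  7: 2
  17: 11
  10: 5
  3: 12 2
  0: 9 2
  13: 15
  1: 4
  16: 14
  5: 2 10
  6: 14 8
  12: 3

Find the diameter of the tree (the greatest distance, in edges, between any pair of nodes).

BFS from 8 reaches 1 last, at distance 7; BFS from 1 confirms no node is farther.
Path: 8–6–14–9–0–2–4–1.

7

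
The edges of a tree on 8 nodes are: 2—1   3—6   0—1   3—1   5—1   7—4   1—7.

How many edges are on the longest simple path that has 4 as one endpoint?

4

The node farthest from 4 is 6, via 4–7–1–3–6 — 4 edges.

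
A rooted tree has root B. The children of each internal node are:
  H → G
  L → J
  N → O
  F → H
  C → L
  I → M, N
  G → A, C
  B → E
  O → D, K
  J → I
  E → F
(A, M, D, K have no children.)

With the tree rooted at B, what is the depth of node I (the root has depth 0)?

8

Path from B to I: B–E–F–H–G–C–L–J–I, which has 8 edges.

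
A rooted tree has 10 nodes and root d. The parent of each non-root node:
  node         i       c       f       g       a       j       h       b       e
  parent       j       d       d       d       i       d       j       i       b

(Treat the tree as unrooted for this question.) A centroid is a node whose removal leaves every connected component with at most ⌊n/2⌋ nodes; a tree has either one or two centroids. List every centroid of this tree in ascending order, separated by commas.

If j is removed the pieces have sizes 4, 4, 1, all ≤ ⌊10/2⌋ = 5.
Every other node leaves some component of size > 5, so the centroid is unique.

j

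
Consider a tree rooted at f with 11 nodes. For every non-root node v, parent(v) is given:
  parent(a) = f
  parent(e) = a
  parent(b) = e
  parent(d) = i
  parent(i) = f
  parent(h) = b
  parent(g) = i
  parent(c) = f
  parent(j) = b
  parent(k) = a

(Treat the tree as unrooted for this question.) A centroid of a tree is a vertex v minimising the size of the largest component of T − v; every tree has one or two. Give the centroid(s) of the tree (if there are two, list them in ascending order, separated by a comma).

a

If a is removed the pieces have sizes 5, 4, 1, all ≤ ⌊11/2⌋ = 5.
No neighbour of a does as well, so a is the unique centroid.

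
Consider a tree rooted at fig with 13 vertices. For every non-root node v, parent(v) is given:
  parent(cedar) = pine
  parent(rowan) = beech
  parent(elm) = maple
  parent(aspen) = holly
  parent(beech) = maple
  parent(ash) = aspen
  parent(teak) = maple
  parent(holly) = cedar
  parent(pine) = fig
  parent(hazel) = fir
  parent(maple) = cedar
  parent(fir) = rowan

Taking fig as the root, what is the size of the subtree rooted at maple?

maple's subtree: {maple, teak, beech, elm, rowan, fir, hazel}, size 7.

7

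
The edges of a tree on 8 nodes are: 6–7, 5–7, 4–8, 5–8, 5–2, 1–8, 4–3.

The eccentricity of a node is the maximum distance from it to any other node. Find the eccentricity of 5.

3

Distances from 5 peak at 3, attained at 3.
5 – 8 – 4 – 3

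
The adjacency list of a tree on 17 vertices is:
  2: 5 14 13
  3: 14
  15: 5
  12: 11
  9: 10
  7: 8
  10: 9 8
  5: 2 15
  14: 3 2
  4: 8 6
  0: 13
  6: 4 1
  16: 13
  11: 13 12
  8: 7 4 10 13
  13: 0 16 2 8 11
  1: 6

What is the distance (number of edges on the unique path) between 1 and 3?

Walking from 1: 1–6–4–8–13–2–14–3. Length 7.

7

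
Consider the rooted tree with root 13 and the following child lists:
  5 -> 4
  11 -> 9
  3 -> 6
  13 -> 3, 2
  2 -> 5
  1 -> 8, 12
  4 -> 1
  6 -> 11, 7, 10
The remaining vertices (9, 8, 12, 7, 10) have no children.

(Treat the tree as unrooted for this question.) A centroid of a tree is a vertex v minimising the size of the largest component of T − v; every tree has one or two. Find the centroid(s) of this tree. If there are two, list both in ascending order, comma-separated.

If 13 is removed the pieces have sizes 6, 6, all ≤ ⌊13/2⌋ = 6.
Every other node leaves some component of size > 6, so the centroid is unique.

13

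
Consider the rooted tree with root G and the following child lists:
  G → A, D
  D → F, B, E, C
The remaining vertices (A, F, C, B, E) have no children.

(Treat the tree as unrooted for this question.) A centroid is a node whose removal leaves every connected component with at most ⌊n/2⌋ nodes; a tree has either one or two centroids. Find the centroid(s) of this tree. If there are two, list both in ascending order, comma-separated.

D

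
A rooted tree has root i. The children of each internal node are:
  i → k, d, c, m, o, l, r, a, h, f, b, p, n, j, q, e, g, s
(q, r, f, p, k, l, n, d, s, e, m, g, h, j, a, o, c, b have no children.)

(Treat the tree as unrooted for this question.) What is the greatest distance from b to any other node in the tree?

Distances from b peak at 2, attained at l (s, n, f, p, h, k, g, o, a, d, m, r, q, e, j, c also at distance 2).
b-i-l

2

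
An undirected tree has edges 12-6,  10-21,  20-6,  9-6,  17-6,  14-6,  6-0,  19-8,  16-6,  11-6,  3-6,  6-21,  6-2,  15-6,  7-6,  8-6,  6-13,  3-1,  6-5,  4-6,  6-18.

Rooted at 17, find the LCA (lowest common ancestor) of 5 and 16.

6

Path 5→root: 5 6 17; path 16→root: 16 6 17.
First common node: 6.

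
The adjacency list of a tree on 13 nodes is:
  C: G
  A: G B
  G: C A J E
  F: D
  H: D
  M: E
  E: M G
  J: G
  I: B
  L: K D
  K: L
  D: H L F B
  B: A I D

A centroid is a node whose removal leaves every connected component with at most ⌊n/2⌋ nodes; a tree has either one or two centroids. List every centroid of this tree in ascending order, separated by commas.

B

Delete B: the remaining components have sizes 6, 5, 1. Max 6 ≤ 6, so B is a centroid.
Every other node leaves some component of size > 6, so the centroid is unique.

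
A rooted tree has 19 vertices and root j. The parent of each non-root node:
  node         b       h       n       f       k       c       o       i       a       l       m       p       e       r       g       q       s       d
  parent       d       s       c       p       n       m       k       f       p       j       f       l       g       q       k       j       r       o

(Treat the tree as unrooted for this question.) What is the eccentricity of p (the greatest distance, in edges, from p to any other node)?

8

The node farthest from p is b, via p – f – m – c – n – k – o – d – b — 8 edges.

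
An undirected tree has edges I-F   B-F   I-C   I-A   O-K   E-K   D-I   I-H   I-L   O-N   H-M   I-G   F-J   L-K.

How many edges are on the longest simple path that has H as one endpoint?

5

A farthest node from H is N.
The path H–I–L–K–O–N has 5 edges.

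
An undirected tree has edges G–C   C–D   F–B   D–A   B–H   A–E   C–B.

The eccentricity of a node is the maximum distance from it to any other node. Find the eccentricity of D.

3

Distances from D peak at 3, attained at F (H also at distance 3).
D-C-B-F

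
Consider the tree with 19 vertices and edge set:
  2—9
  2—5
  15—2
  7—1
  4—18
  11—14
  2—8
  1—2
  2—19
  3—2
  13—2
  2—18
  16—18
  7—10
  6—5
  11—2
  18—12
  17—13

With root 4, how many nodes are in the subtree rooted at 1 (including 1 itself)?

3

1's subtree: {1, 7, 10}, size 3.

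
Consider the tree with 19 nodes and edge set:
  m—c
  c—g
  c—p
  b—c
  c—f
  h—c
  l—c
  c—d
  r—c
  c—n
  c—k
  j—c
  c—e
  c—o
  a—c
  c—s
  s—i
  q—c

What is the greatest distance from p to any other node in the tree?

3

A farthest node from p is i.
The path p-c-s-i has 3 edges.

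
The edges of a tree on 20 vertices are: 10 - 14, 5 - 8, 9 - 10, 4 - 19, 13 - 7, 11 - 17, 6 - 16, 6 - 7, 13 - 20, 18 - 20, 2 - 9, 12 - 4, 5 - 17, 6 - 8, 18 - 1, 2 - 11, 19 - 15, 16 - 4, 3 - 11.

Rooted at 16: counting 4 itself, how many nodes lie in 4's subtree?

4

The subtree rooted at 4 contains: 4, 19, 12, 15 — 4 nodes.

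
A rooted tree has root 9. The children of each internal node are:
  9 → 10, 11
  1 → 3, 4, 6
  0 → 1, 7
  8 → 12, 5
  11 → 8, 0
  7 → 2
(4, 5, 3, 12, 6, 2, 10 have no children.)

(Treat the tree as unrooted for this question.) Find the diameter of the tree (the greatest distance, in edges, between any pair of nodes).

5

A longest path is 2-7-0-11-8-5, with 5 edges.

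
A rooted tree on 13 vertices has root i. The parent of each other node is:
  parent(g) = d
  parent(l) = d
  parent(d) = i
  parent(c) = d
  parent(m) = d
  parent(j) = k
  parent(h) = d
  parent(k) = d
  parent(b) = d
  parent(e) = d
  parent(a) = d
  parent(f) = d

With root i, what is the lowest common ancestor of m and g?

Ancestors of m (toward the root): m, d, i.
Ancestors of g: g, d, i.
The deepest node appearing in both lists is d.

d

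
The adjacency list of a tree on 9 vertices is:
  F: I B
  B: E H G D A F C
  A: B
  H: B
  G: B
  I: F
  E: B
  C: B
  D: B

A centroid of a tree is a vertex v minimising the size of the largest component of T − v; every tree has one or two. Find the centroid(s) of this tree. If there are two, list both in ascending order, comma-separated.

B

Removing B splits the tree into components of sizes 2, 1, 1, 1, 1, 1, 1; the largest is 2 ≤ ⌊9/2⌋ = 4.
Every other node leaves some component of size > 4, so the centroid is unique.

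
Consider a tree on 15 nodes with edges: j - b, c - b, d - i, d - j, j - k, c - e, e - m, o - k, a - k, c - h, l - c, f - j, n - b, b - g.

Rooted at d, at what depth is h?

4

Path from d to h: d – j – b – c – h, which has 4 edges.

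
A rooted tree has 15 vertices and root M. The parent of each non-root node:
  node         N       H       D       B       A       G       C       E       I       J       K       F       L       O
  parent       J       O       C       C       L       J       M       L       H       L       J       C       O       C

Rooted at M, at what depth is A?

4

Climbing from A to the root: A – L – O – C – M. That's 4 steps.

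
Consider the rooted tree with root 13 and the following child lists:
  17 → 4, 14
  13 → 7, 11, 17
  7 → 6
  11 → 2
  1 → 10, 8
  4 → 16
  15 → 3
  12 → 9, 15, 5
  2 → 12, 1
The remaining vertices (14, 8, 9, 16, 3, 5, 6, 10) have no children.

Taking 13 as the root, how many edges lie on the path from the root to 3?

5

Climbing from 3 to the root: 3 → 15 → 12 → 2 → 11 → 13. That's 5 steps.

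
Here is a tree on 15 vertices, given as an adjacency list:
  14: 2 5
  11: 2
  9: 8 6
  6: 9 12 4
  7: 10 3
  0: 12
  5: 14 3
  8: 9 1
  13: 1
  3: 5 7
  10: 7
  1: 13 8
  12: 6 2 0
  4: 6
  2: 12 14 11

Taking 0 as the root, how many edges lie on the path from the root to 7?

6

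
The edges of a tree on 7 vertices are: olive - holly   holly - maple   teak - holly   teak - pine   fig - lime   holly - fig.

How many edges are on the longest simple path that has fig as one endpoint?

A farthest node from fig is pine.
The path fig – holly – teak – pine has 3 edges.

3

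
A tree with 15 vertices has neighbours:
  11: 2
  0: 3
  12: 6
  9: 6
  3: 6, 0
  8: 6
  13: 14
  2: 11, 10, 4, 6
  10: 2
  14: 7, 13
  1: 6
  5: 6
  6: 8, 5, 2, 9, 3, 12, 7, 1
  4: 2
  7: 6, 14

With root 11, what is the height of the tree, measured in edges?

5

The longest root-to-leaf path is 11-2-6-7-14-13 (5 edges).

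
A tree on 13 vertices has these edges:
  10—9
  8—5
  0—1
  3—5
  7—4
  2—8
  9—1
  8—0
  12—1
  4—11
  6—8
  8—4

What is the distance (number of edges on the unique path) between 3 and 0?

3 – 5 – 8 – 0: 3 edges.

3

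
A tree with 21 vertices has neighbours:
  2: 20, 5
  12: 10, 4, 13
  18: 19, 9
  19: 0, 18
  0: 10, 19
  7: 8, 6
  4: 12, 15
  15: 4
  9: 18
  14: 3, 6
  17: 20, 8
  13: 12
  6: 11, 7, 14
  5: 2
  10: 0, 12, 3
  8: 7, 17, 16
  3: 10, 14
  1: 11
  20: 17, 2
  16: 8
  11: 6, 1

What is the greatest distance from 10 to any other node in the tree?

Distances from 10 peak at 9, attained at 5.
10 – 3 – 14 – 6 – 7 – 8 – 17 – 20 – 2 – 5

9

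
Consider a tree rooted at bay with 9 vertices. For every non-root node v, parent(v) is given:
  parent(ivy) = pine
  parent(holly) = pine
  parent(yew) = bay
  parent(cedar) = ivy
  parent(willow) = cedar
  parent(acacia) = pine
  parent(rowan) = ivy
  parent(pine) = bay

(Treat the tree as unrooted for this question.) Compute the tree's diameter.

5

A longest path is willow–cedar–ivy–pine–bay–yew, with 5 edges.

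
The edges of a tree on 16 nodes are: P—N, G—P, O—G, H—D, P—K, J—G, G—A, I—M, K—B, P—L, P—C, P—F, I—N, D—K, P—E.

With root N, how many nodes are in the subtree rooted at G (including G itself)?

4

G's subtree: {G, J, A, O}, size 4.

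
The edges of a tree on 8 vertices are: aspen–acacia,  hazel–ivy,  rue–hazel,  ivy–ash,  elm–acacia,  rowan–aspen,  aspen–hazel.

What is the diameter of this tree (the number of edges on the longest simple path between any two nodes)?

BFS from ash reaches elm last, at distance 5; BFS from elm confirms no node is farther.
Path: ash - ivy - hazel - aspen - acacia - elm.

5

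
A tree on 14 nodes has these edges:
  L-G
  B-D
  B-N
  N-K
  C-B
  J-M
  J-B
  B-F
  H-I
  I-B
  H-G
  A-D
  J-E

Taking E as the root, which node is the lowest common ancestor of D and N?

B

Path D→root: D B J E; path N→root: N B J E.
First common node: B.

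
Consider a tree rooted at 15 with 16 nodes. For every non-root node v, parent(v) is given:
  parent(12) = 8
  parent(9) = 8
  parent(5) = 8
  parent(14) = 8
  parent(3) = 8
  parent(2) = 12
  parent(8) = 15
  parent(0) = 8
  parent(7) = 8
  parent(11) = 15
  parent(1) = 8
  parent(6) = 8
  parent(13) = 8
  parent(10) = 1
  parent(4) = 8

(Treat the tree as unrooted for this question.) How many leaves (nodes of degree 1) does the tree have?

Degree-1 nodes: 0, 2, 3, 4, 5, 6, 7, 9, 10, 11, 13, 14 — 12 of them.

12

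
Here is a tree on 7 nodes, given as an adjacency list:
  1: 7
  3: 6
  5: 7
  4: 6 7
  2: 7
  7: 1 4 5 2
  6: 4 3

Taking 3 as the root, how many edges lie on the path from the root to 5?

4

Climbing from 5 to the root: 5–7–4–6–3. That's 4 steps.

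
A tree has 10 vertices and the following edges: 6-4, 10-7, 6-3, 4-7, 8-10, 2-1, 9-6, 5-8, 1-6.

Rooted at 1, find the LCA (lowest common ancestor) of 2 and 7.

1

Path 2→root: 2 1; path 7→root: 7 4 6 1.
First common node: 1.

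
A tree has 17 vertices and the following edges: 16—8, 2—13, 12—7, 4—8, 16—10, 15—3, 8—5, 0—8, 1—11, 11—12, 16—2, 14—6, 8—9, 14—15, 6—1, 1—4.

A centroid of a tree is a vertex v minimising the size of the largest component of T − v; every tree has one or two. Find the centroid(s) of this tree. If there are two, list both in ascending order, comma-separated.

4

Delete 4: the remaining components have sizes 8, 8. Max 8 ≤ 8, so 4 is a centroid.
Every other node leaves some component of size > 8, so the centroid is unique.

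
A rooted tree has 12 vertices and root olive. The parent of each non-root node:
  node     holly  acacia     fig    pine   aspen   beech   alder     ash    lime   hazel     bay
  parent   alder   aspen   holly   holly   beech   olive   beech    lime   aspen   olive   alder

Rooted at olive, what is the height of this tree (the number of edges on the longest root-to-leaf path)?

A deepest node is pine, reached by olive → beech → alder → holly → pine.
That path has 4 edges, so the height is 4.

4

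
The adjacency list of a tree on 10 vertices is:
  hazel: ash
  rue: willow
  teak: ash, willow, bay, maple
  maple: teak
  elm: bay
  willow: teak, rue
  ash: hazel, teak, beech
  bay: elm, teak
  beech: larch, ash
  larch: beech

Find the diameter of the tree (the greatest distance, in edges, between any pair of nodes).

5

A longest path is larch – beech – ash – teak – willow – rue, with 5 edges.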